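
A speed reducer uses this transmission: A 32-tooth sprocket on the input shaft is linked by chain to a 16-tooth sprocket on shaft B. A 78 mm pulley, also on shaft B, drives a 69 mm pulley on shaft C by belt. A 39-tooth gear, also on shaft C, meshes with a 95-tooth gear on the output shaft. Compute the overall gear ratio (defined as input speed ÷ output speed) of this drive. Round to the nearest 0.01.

1.08

Each stage contributes driven/driver: chain 16/32 = 0.5, belt 69/78 = 0.88462, gear mesh 95/39 = 2.4359.
Overall: 0.5 × 0.88462 × 2.4359 = 1.0774.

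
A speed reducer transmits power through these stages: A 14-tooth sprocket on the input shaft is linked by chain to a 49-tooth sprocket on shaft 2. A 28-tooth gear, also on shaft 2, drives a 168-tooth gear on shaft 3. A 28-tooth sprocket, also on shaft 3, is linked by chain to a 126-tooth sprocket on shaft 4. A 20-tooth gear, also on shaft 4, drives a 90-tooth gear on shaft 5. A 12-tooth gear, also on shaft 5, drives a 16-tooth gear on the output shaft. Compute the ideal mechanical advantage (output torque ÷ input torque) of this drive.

567

Each stage contributes driven/driver: chain 49/14 = 3.5, gear mesh 168/28 = 6, chain 126/28 = 4.5, gear mesh 90/20 = 4.5, gear mesh 16/12 = 1.3333.
Overall: 3.5 × 6 × 4.5 × 4.5 × 1.3333 = 567.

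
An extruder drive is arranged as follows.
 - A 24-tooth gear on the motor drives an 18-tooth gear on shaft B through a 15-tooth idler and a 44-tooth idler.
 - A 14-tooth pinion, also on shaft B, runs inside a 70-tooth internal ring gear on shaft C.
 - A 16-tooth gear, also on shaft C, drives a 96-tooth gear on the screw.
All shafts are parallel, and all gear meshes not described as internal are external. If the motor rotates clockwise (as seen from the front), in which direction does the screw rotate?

clockwise

the motor → shaft B: driver → idler → idler → driven is 3 external meshes, 3 reversals → CCW.
shaft B → shaft C: internal mesh, same direction → CCW.
shaft C → the screw: external mesh, 1 reversal → CW.
4 reversals in total — an even number — so the screw turns the same way as the motor.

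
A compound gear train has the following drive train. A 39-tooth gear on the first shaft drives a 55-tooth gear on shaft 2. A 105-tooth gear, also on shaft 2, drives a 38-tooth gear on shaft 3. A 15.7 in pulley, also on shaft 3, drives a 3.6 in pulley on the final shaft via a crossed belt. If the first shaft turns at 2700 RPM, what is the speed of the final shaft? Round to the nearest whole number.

Gear mesh: ratio = 55/39 = 1.4103, so shaft 2 turns at 2700 / 1.4103 = 1914.5 RPM.
Gear mesh: ratio = 38/105 = 0.3619, so shaft 3 turns at 1914.5 / 0.3619 = 5290.2 RPM.
Belt: ratio = 3.6/15.7 = 0.2293, so the final shaft turns at 5290.2 / 0.2293 = 23071 RPM.

23071 RPM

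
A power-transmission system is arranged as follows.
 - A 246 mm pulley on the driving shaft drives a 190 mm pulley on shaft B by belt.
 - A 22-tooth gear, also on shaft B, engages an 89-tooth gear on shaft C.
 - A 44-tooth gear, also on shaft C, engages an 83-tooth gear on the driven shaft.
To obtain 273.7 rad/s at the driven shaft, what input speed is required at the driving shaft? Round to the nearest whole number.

Overall ratio R = 0.77236 × 4.0455 × 1.8864 = 5.894.
Required input speed = output speed × R = 273.7 × 5.894 = 1613.2 rad/s.

1613 rad/s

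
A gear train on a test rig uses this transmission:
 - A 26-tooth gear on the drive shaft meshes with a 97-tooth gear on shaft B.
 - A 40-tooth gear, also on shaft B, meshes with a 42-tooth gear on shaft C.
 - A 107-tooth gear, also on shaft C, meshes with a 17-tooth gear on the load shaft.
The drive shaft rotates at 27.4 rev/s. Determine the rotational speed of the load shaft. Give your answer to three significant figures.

44.0 rev/s

Gear mesh: ratio = 97/26 = 3.7308, so shaft B turns at 27.4 / 3.7308 = 7.3443 rev/s.
Gear mesh: ratio = 42/40 = 1.05, so shaft C turns at 7.3443 / 1.05 = 6.9946 rev/s.
Gear mesh: ratio = 17/107 = 0.15888, so the load shaft turns at 6.9946 / 0.15888 = 44.025 rev/s.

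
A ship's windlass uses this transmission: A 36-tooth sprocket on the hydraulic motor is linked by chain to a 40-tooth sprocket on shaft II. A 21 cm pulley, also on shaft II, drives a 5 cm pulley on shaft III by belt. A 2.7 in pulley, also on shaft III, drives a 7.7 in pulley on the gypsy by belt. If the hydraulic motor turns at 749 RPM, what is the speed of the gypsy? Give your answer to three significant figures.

chain 40/36 = 1.1111 → 749/1.1111 = 674.1 RPM
belt 5/21 = 0.2381 → 674.1/0.2381 = 2831.2 RPM
belt 7.7/2.7 = 2.8519 → 2831.2/2.8519 = 992.77 RPM

993 RPM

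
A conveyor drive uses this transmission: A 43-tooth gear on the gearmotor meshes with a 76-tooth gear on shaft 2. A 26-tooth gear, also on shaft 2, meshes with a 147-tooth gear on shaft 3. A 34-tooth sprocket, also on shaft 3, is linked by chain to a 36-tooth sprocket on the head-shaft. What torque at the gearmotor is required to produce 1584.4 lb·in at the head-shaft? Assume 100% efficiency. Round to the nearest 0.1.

Overall ratio R = 1.7674 × 5.6538 × 1.0588 = 10.581.
Input torque = output torque / R = 1584.4 / 10.581 = 149.74 lb·in.

149.7 lb·in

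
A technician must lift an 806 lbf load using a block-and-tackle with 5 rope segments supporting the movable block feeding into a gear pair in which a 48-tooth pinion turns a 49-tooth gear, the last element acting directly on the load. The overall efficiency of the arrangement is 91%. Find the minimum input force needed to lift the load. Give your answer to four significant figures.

Block-and-tackle MA = number of supporting rope parts = 5.
Gear pair MA = 49/48 = 1.0208.
Combined ideal MA = 5 × 1.0208 = 5.1042.
Actual MA = 5.1042 × 0.91 = 4.6448.
Effort = load / actual MA = 806 / 4.6448 = 173.53 lbf.

173.5 lbf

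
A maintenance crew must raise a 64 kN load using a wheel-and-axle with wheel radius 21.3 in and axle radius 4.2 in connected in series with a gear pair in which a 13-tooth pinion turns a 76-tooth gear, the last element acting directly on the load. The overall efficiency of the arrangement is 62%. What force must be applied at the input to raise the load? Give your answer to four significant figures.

Wheel-and-axle MA = R/r = 21.3/4.2 = 5.0714.
Gear pair MA = 76/13 = 5.8462.
Combined ideal MA = 5.0714 × 5.8462 = 29.648.
Actual MA = 29.648 × 0.62 = 18.382.
Effort = load / actual MA = 64 / 18.382 = 3.4817 kN.

3.482 kN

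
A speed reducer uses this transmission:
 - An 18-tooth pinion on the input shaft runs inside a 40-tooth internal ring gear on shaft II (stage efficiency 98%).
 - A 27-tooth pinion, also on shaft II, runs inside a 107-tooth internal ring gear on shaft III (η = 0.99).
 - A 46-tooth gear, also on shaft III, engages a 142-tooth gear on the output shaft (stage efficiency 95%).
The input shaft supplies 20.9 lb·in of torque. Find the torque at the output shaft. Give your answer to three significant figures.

After the internal gear (40/18): 20.9 × 2.2222 × 0.98 = 45.516 lb·in
After the internal gear (107/27): 45.516 × 3.963 × 0.99 = 178.57 lb·in
After the gear mesh (142/46): 178.57 × 3.087 × 0.95 = 523.68 lb·in

524 lb·in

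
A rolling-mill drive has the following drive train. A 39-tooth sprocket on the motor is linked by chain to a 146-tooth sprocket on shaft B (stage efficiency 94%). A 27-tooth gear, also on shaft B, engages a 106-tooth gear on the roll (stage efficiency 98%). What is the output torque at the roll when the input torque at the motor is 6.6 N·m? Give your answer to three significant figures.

89.4 N·m

After the chain (146/39): 6.6 × 3.7436 × 0.94 = 23.225 N·m
After the gear mesh (106/27): 23.225 × 3.9259 × 0.98 = 89.357 N·m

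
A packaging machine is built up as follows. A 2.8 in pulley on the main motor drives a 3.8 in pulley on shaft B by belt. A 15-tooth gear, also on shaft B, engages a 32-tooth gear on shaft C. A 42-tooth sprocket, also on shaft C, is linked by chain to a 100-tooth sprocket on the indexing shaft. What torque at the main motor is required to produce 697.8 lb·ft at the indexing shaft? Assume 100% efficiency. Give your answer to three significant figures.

Overall ratio R = 1.3571 × 2.1333 × 2.381 = 6.8934.
Input torque = output torque / R = 697.8 / 6.8934 = 101.23 lb·ft.

101 lb·ft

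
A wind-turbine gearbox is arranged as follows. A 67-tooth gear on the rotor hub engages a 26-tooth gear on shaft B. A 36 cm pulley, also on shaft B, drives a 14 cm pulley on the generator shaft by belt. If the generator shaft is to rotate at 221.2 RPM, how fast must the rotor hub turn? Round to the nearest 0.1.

Overall ratio R = 0.38806 × 0.38889 = 0.15091.
Required input speed = output speed × R = 221.2 × 0.15091 = 33.382 RPM.

33.4 RPM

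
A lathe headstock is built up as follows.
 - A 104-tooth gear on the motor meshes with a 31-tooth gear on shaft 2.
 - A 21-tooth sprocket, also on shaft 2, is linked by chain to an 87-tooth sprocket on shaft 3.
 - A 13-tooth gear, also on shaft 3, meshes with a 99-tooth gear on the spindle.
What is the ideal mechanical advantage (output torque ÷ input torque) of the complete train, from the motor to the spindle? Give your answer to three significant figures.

9.40

Each stage contributes driven/driver: gear mesh 31/104 = 0.29808, chain 87/21 = 4.1429, gear mesh 99/13 = 7.6154.
Overall: 0.29808 × 4.1429 × 7.6154 = 9.4042.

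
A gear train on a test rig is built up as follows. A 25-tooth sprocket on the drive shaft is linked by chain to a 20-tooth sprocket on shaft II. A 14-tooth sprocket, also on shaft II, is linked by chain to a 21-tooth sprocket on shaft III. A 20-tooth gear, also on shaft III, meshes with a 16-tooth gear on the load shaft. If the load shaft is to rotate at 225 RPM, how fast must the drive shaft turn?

216 RPM

Overall ratio R = 0.8 × 1.5 × 0.8 = 0.96.
Required input speed = output speed × R = 225 × 0.96 = 216 RPM.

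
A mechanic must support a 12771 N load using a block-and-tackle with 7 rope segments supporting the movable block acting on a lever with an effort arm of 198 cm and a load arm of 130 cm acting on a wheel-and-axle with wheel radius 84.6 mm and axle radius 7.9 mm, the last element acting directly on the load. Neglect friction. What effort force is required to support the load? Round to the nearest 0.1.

Block-and-tackle MA = number of supporting rope parts = 7.
Lever MA = effort arm / load arm = 198/130 = 1.5231.
Wheel-and-axle MA = R/r = 84.6/7.9 = 10.709.
Combined ideal MA = 7 × 1.5231 × 10.709 = 114.17.
Effort = load / MA = 12771 / 114.17 = 111.86 N.

111.9 N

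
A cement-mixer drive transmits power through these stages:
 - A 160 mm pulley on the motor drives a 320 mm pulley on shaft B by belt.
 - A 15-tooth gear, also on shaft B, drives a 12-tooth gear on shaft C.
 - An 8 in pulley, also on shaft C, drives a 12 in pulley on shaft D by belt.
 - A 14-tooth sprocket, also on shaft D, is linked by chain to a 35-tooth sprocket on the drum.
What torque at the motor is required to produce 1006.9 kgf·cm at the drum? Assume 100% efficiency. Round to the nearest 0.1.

Overall ratio R = 2 × 0.8 × 1.5 × 2.5 = 6.
Input torque = output torque / R = 1006.9 / 6 = 167.82 kgf·cm.

167.8 kgf·cm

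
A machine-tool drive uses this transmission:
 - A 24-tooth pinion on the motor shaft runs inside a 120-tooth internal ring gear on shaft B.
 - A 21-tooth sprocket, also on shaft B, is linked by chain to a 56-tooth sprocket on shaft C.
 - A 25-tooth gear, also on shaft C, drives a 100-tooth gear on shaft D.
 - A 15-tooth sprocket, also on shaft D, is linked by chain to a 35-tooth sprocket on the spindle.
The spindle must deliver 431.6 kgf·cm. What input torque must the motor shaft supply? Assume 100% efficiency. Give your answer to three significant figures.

Overall ratio R = 5 × 2.6667 × 4 × 2.3333 = 124.44.
Input torque = output torque / R = 431.6 / 124.44 = 3.4682 kgf·cm.

3.47 kgf·cm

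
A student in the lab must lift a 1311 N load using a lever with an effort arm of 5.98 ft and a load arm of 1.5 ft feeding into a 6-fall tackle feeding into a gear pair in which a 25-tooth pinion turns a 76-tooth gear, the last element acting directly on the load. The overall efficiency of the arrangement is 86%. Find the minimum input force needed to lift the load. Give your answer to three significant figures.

21.0 N

Lever MA = effort arm / load arm = 5.98/1.5 = 3.9867.
Block-and-tackle MA = number of supporting rope parts = 6.
Gear pair MA = 76/25 = 3.04.
Combined ideal MA = 3.9867 × 6 × 3.04 = 72.717.
Actual MA = 72.717 × 0.86 = 62.536.
Effort = load / actual MA = 1311 / 62.536 = 20.964 N.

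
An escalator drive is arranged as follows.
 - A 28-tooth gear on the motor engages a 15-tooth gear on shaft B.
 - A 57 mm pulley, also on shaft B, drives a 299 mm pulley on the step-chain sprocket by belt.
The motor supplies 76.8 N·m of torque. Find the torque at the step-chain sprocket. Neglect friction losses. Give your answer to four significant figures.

After the gear mesh (15/28): 76.8 × 0.53571 = 41.143 N·m
After the belt (299/57): 41.143 × 5.2456 = 215.82 N·m

215.8 N·m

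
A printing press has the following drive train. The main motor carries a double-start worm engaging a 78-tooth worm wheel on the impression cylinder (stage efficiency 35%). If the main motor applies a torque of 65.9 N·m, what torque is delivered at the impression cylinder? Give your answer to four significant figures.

899.5 N·m

After the worm (78/2): 65.9 × 39 × 0.35 = 899.54 N·m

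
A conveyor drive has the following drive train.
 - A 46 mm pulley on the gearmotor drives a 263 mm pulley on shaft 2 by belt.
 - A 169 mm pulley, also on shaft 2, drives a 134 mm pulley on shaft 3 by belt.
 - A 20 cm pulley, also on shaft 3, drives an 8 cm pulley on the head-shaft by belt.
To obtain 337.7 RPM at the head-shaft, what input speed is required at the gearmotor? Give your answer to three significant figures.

Overall ratio R = 5.7174 × 0.7929 × 0.4 = 1.8133.
Required input speed = output speed × R = 337.7 × 1.8133 = 612.36 RPM.

612 RPM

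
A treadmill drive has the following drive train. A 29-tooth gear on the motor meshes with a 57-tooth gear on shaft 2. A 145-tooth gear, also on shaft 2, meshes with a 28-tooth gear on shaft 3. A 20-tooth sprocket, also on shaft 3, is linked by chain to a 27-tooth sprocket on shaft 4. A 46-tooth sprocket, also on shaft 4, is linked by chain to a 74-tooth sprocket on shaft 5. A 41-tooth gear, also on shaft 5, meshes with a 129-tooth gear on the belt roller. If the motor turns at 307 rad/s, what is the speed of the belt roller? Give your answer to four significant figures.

118.4 rad/s

Gear mesh: ratio = 57/29 = 1.9655, so shaft 2 turns at 307 / 1.9655 = 156.19 rad/s.
Gear mesh: ratio = 28/145 = 0.1931, so shaft 3 turns at 156.19 / 0.1931 = 808.86 rad/s.
Chain: ratio = 27/20 = 1.35, so shaft 4 turns at 808.86 / 1.35 = 599.15 rad/s.
Chain: ratio = 74/46 = 1.6087, so shaft 5 turns at 599.15 / 1.6087 = 372.45 rad/s.
Gear mesh: ratio = 129/41 = 3.1463, so the belt roller turns at 372.45 / 3.1463 = 118.37 rad/s.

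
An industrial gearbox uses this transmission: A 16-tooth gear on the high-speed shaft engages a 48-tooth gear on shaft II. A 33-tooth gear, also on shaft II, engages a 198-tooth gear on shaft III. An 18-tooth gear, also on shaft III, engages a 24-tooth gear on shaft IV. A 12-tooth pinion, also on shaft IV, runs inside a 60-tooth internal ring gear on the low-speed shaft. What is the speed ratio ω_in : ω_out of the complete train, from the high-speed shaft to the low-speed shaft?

Each stage contributes driven/driver: gear mesh 48/16 = 3, gear mesh 198/33 = 6, gear mesh 24/18 = 1.3333, internal gear 60/12 = 5.
Overall: 3 × 6 × 1.3333 × 5 = 120.

120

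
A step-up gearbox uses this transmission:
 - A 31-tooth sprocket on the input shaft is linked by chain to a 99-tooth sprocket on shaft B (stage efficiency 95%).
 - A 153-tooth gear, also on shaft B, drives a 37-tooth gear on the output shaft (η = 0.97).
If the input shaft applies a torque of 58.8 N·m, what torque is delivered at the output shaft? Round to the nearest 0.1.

Chain: ratio = 99/31 = 3.1935; torque at shaft B = 58.8 × 3.1935 × 0.95 = 178.39 N·m.
Gear mesh: ratio = 37/153 = 0.24183; torque at the output shaft = 178.39 × 0.24183 × 0.97 = 41.846 N·m.

41.8 N·m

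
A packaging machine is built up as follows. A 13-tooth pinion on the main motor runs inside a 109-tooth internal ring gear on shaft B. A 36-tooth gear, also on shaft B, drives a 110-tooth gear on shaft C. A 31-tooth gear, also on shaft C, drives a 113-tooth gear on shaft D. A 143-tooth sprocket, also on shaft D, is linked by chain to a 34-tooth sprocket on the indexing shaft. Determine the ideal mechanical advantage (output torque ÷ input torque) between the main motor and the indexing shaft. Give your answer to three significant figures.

Each stage contributes driven/driver: internal gear 109/13 = 8.3846, gear mesh 110/36 = 3.0556, gear mesh 113/31 = 3.6452, chain 34/143 = 0.23776.
Overall: 8.3846 × 3.0556 × 3.6452 × 0.23776 = 22.204.

22.2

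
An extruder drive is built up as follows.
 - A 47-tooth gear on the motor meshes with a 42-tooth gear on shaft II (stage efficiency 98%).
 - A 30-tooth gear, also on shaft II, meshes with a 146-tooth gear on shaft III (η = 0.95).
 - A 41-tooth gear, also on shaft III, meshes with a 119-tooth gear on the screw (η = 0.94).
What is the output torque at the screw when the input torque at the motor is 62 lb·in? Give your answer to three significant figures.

685 lb·in

Gear mesh: ratio = 42/47 = 0.89362; torque at shaft II = 62 × 0.89362 × 0.98 = 54.296 lb·in.
Gear mesh: ratio = 146/30 = 4.8667; torque at shaft III = 54.296 × 4.8667 × 0.95 = 251.03 lb·in.
Gear mesh: ratio = 119/41 = 2.9024; torque at the screw = 251.03 × 2.9024 × 0.94 = 684.88 lb·in.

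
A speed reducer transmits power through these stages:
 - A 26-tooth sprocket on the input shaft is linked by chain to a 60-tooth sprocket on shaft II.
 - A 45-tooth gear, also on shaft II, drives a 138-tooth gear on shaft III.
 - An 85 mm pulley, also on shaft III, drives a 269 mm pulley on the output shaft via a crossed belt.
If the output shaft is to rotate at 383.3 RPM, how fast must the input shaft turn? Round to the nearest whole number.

Overall ratio R = 2.3077 × 3.0667 × 3.1647 = 22.396.
Required input speed = output speed × R = 383.3 × 22.396 = 8584.5 RPM.

8585 RPM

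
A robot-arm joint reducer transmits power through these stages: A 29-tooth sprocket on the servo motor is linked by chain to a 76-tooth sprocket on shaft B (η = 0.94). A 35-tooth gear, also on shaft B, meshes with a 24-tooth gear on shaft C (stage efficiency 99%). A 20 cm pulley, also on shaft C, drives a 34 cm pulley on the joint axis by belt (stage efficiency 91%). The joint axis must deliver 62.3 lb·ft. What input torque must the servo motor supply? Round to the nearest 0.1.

24.1 lb·ft

Overall ratio R = 2.6207 × 0.68571 × 1.7 = 3.055; overall efficiency η = 0.94 × 0.99 × 0.91 = 0.8468.
Input torque = output torque / (R × η) = 62.3 / (3.055 × 0.8468) = 24.081 lb·ft.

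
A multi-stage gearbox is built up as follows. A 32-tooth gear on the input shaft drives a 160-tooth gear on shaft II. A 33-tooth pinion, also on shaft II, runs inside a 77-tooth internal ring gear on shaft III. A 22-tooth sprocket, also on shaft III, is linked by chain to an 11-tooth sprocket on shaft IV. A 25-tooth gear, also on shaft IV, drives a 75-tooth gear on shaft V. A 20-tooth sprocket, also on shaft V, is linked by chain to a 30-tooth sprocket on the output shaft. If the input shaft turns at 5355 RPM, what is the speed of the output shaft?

204 RPM

Gear mesh: ratio = 160/32 = 5, so shaft II turns at 5355 / 5 = 1071 RPM.
Internal gear: ratio = 77/33 = 2.3333, so shaft III turns at 1071 / 2.3333 = 459 RPM.
Chain: ratio = 11/22 = 0.5, so shaft IV turns at 459 / 0.5 = 918 RPM.
Gear mesh: ratio = 75/25 = 3, so shaft V turns at 918 / 3 = 306 RPM.
Chain: ratio = 30/20 = 1.5, so the output shaft turns at 306 / 1.5 = 204 RPM.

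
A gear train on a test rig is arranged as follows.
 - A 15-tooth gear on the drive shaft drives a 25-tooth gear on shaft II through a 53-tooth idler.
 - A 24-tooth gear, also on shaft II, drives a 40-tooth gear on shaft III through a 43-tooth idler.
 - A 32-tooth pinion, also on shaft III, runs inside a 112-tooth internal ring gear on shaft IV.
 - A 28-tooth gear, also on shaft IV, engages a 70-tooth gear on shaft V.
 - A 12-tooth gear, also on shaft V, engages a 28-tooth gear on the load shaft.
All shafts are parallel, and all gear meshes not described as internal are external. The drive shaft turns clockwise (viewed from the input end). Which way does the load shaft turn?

the drive shaft → shaft II: driver → idler → driven is 2 external meshes, 2 reversals → CW.
shaft II → shaft III: driver → idler → driven is 2 external meshes, 2 reversals → CW.
shaft III → shaft IV: internal mesh, same direction → CW.
shaft IV → shaft V: external mesh, 1 reversal → CCW.
shaft V → the load shaft: external mesh, 1 reversal → CW.
6 reversals in total — an even number — so the load shaft turns the same way as the drive shaft.

clockwise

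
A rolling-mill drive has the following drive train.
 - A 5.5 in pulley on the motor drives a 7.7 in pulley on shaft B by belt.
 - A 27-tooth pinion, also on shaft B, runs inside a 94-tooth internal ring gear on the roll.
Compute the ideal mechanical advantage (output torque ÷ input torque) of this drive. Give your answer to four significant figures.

Each stage contributes driven/driver: belt 7.7/5.5 = 1.4, internal gear 94/27 = 3.4815.
Overall: 1.4 × 3.4815 = 4.8741.

4.874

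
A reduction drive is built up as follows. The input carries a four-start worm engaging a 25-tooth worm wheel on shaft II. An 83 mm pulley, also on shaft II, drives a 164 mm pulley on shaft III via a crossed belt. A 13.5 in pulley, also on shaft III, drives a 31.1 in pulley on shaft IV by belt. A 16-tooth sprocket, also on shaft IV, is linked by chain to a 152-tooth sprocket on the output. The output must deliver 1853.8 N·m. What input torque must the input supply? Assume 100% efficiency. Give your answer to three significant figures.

Overall ratio R = 6.25 × 1.9759 × 2.3037 × 9.5 = 270.27.
Input torque = output torque / R = 1853.8 / 270.27 = 6.8591 N·m.

6.86 N·m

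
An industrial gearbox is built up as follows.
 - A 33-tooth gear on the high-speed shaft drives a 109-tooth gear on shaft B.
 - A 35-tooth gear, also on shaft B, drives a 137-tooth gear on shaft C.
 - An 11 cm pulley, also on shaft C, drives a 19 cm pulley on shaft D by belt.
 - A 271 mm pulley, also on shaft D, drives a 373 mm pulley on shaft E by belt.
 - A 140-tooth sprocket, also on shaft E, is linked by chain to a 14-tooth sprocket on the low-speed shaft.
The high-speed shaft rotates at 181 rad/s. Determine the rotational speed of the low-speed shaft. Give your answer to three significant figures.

58.9 rad/s

gear mesh 109/33 = 3.303 → 181/3.303 = 54.798 rad/s
gear mesh 137/35 = 3.9143 → 54.798/3.9143 = 14 rad/s
belt 19/11 = 1.7273 → 14/1.7273 = 8.105 rad/s
belt 373/271 = 1.3764 → 8.105/1.3764 = 5.8886 rad/s
chain 14/140 = 0.1 → 5.8886/0.1 = 58.886 rad/s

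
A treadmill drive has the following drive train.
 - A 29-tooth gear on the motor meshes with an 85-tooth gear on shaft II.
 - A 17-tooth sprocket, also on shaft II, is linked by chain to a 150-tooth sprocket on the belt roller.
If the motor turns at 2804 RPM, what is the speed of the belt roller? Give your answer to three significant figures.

108 RPM

Gear mesh: ratio = 85/29 = 2.931, so shaft II turns at 2804 / 2.931 = 956.66 RPM.
Chain: ratio = 150/17 = 8.8235, so the belt roller turns at 956.66 / 8.8235 = 108.42 RPM.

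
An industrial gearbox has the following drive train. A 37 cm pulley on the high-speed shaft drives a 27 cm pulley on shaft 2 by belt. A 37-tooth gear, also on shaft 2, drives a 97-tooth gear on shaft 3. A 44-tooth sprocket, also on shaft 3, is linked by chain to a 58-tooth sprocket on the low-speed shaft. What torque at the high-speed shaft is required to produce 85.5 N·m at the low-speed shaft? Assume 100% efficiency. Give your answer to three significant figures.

33.9 N·m

Overall ratio R = 0.72973 × 2.6216 × 1.3182 = 2.5218.
Input torque = output torque / R = 85.5 / 2.5218 = 33.905 N·m.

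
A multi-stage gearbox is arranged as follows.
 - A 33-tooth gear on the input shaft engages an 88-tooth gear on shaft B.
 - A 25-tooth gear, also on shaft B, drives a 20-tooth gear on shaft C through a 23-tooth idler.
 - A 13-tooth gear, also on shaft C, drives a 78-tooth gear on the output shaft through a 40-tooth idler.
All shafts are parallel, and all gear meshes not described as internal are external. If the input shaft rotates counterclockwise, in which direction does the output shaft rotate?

clockwise

the input shaft → shaft B: external mesh, 1 reversal → CW.
shaft B → shaft C: driver → idler → driven is 2 external meshes, 2 reversals → CW.
shaft C → the output shaft: driver → idler → driven is 2 external meshes, 2 reversals → CW.
5 reversals in total — an odd number — so the output shaft turns opposite to the input shaft.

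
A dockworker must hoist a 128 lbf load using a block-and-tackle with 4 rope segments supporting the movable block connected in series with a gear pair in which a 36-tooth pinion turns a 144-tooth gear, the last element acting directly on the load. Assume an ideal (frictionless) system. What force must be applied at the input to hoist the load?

Block-and-tackle MA = number of supporting rope parts = 4.
Gear pair MA = 144/36 = 4.
Combined ideal MA = 4 × 4 = 16.
Effort = load / MA = 128 / 16 = 8 lbf.

8 lbf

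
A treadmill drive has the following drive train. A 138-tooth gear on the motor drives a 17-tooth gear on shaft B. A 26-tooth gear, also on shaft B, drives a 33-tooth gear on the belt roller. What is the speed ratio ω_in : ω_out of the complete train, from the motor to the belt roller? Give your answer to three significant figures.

Each stage contributes driven/driver: gear mesh 17/138 = 0.12319, gear mesh 33/26 = 1.2692.
Overall: 0.12319 × 1.2692 = 0.15635.

0.156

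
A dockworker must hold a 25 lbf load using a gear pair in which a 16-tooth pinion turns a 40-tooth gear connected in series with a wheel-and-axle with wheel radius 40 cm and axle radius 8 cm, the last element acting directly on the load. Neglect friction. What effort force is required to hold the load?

Gear pair MA = 40/16 = 2.5.
Wheel-and-axle MA = R/r = 40/8 = 5.
Combined ideal MA = 2.5 × 5 = 12.5.
Effort = load / MA = 25 / 12.5 = 2 lbf.

2 lbf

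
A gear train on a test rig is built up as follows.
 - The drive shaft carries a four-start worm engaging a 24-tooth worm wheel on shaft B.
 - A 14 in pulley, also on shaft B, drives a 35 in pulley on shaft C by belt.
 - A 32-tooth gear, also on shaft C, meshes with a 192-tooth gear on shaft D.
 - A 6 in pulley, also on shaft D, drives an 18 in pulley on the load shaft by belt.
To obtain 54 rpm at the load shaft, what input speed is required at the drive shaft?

Overall ratio R = 6 × 2.5 × 6 × 3 = 270.
Required input speed = output speed × R = 54 × 270 = 14580 rpm.

14580 rpm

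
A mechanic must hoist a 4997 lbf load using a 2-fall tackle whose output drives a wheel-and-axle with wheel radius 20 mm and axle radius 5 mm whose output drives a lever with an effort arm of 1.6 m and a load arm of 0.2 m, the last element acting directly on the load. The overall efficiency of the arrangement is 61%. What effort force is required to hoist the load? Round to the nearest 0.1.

128.0 lbf

Block-and-tackle MA = number of supporting rope parts = 2.
Wheel-and-axle MA = R/r = 20/5 = 4.
Lever MA = effort arm / load arm = 1.6/0.2 = 8.
Combined ideal MA = 2 × 4 × 8 = 64.
Actual MA = 64 × 0.61 = 39.04.
Effort = load / actual MA = 4997 / 39.04 = 128 lbf.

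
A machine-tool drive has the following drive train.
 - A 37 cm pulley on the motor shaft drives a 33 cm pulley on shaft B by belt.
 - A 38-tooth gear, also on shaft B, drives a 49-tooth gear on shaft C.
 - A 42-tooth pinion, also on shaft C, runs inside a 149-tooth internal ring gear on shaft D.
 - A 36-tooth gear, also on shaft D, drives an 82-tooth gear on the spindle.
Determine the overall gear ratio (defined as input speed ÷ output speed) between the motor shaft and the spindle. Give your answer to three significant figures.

Each stage contributes driven/driver: belt 33/37 = 0.89189, gear mesh 49/38 = 1.2895, internal gear 149/42 = 3.5476, gear mesh 82/36 = 2.2778.
Overall: 0.89189 × 1.2895 × 3.5476 × 2.2778 = 9.2934.

9.29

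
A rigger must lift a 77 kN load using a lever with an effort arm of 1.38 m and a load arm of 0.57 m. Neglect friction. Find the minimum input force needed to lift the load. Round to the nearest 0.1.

Lever MA = effort arm / load arm = 1.38/0.57 = 2.4211.
Effort = load / MA = 77 / 2.4211 = 31.804 kN.

31.8 kN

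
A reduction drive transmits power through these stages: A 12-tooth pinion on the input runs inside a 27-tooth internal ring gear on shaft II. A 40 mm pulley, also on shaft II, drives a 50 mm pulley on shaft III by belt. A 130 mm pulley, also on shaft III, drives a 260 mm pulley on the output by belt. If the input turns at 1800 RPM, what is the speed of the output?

320 RPM

internal gear 27/12 = 2.25 → 1800/2.25 = 800 RPM
belt 50/40 = 1.25 → 800/1.25 = 640 RPM
belt 260/130 = 2 → 640/2 = 320 RPM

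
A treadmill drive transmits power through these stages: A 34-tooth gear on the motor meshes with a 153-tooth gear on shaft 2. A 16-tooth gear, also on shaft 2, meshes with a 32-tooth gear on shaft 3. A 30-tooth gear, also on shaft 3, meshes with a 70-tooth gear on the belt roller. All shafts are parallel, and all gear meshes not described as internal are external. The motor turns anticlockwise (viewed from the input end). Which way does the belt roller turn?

clockwise

the motor → shaft 2: external mesh, 1 reversal → CW.
shaft 2 → shaft 3: external mesh, 1 reversal → CCW.
shaft 3 → the belt roller: external mesh, 1 reversal → CW.
3 reversals in total — an odd number — so the belt roller turns opposite to the motor.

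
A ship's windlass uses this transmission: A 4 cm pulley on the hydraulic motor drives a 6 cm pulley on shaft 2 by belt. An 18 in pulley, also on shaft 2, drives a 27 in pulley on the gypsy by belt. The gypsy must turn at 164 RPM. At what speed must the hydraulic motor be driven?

Overall ratio R = 1.5 × 1.5 = 2.25.
Required input speed = output speed × R = 164 × 2.25 = 369 RPM.

369 RPM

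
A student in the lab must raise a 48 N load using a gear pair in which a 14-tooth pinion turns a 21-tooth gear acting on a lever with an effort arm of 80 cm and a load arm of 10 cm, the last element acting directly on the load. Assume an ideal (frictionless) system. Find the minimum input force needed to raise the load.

4 N

Gear pair MA = 21/14 = 1.5.
Lever MA = effort arm / load arm = 80/10 = 8.
Combined ideal MA = 1.5 × 8 = 12.
Effort = load / MA = 48 / 12 = 4 N.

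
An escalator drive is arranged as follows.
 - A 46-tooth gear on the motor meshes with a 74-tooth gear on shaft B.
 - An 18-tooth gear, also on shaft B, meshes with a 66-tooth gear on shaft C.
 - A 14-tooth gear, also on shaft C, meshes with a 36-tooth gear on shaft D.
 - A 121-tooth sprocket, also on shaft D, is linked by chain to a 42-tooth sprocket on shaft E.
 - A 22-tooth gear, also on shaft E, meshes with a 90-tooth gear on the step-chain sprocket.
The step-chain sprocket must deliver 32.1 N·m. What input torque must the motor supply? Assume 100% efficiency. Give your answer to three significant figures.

1.49 N·m

Overall ratio R = 1.6087 × 3.6667 × 2.5714 × 0.34711 × 4.0909 = 21.538.
Input torque = output torque / R = 32.1 / 21.538 = 1.4904 N·m.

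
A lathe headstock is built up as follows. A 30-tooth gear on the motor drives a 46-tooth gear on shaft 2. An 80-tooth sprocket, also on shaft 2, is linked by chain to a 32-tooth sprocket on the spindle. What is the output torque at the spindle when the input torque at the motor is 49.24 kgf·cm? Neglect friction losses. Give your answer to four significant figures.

30.20 kgf·cm

gear mesh 46/30 = 1.5333 → τ = 49.24·1.5333 = 75.501 kgf·cm
chain 32/80 = 0.4 → τ = 75.501·0.4 = 30.201 kgf·cm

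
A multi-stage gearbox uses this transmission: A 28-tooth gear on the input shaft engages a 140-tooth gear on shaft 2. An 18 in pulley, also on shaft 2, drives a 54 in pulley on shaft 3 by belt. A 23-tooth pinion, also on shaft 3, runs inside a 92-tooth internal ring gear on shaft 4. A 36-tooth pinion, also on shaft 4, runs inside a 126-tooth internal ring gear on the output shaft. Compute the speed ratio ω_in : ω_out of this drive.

Each stage contributes driven/driver: gear mesh 140/28 = 5, belt 54/18 = 3, internal gear 92/23 = 4, internal gear 126/36 = 3.5.
Overall: 5 × 3 × 4 × 3.5 = 210.

210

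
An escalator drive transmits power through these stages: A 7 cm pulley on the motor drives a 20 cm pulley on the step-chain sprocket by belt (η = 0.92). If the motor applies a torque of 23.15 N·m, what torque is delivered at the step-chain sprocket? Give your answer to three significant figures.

After the belt (20/7): 23.15 × 2.8571 × 0.92 = 60.851 N·m

60.9 N·m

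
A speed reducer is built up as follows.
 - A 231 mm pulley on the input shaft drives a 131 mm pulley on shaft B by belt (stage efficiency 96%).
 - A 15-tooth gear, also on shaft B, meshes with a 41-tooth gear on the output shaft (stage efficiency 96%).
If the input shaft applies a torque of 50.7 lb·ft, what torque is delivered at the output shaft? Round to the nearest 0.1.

72.4 lb·ft

After the belt (131/231): 50.7 × 0.5671 × 0.96 = 27.602 lb·ft
After the gear mesh (41/15): 27.602 × 2.7333 × 0.96 = 72.427 lb·ft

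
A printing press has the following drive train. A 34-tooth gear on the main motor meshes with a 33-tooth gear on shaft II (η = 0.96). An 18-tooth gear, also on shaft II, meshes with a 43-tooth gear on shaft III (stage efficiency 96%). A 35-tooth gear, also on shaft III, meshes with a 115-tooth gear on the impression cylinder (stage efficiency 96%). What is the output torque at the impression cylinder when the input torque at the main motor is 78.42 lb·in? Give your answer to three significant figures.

529 lb·in

After the gear mesh (33/34): 78.42 × 0.97059 × 0.96 = 73.069 lb·in
After the gear mesh (43/18): 73.069 × 2.3889 × 0.96 = 167.57 lb·in
After the gear mesh (115/35): 167.57 × 3.2857 × 0.96 = 528.57 lb·in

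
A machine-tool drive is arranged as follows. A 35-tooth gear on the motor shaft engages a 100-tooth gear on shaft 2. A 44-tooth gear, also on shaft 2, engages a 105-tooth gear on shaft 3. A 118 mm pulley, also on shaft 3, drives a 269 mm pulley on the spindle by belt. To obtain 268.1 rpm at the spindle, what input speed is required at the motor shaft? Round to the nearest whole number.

4167 rpm

Overall ratio R = 2.8571 × 2.3864 × 2.2797 = 15.543.
Required input speed = output speed × R = 268.1 × 15.543 = 4167.1 rpm.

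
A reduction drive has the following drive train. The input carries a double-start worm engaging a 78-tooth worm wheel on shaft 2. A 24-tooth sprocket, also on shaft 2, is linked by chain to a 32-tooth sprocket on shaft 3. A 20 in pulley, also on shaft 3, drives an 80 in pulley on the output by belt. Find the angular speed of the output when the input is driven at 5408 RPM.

26 RPM

worm 78/2 = 39 → 5408/39 = 138.67 RPM
chain 32/24 = 1.3333 → 138.67/1.3333 = 104 RPM
belt 80/20 = 4 → 104/4 = 26 RPM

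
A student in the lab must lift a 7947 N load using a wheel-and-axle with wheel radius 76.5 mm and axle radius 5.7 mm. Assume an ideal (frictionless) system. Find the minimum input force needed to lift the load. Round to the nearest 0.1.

592.1 N

Wheel-and-axle MA = R/r = 76.5/5.7 = 13.421.
Effort = load / MA = 7947 / 13.421 = 592.13 N.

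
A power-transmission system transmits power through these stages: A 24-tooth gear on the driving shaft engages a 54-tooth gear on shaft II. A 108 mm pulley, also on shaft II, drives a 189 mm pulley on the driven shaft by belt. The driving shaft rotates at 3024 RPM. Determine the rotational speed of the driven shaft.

768 RPM

gear mesh 54/24 = 2.25 → 3024/2.25 = 1344 RPM
belt 189/108 = 1.75 → 1344/1.75 = 768 RPM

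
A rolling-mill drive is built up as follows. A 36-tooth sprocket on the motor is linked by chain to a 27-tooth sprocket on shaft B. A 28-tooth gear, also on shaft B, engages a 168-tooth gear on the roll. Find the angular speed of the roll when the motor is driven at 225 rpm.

50 rpm

chain 27/36 = 0.75 → 225/0.75 = 300 rpm
gear mesh 168/28 = 6 → 300/6 = 50 rpm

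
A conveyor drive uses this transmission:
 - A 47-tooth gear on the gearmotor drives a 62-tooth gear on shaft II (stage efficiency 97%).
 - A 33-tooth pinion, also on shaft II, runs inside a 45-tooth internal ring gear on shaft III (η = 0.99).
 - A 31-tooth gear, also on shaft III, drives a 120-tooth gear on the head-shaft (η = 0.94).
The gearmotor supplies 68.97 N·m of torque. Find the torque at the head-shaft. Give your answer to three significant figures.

After the gear mesh (62/47): 68.97 × 1.3191 × 0.97 = 88.252 N·m
After the internal gear (45/33): 88.252 × 1.3636 × 0.99 = 119.14 N·m
After the gear mesh (120/31): 119.14 × 3.871 × 0.94 = 433.52 N·m

434 N·m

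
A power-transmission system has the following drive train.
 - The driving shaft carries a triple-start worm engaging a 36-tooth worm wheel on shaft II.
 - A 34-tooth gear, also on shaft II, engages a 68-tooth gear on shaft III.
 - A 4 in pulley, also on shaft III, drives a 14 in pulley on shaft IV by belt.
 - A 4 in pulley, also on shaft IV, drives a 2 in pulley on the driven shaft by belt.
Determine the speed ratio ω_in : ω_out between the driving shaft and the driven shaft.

42

Each stage contributes driven/driver: worm 36/3 = 12, gear mesh 68/34 = 2, belt 14/4 = 3.5, belt 2/4 = 0.5.
Overall: 12 × 2 × 3.5 × 0.5 = 42.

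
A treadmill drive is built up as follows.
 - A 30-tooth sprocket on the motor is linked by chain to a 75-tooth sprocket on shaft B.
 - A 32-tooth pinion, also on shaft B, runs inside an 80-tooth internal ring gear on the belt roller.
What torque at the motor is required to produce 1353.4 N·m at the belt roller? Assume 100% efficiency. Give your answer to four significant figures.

216.5 N·m

Overall ratio R = 2.5 × 2.5 = 6.25.
Input torque = output torque / R = 1353.4 / 6.25 = 216.54 N·m.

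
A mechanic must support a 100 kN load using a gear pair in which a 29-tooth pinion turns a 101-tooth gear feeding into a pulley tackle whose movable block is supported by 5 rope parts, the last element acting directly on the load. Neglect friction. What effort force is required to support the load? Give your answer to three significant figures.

5.74 kN

Gear pair MA = 101/29 = 3.4828.
Block-and-tackle MA = number of supporting rope parts = 5.
Combined ideal MA = 3.4828 × 5 = 17.414.
Effort = load / MA = 100 / 17.414 = 5.7426 kN.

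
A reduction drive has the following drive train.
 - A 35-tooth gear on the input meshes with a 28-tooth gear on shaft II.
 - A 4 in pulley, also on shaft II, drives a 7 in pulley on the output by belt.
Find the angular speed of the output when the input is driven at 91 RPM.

the input → shaft II (gear mesh, 28/35): 91 ÷ 0.8 = 113.75 RPM
shaft II → the output (belt, 7/4): 113.75 ÷ 1.75 = 65 RPM

65 RPM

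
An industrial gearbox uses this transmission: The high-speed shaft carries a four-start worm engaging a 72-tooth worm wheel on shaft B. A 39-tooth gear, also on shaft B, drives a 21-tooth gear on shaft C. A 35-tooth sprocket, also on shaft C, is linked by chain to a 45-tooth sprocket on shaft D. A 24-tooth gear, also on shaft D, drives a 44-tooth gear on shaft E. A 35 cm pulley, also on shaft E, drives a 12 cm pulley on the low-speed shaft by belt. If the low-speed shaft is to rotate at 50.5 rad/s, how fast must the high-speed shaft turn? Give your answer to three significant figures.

Overall ratio R = 18 × 0.53846 × 1.2857 × 1.8333 × 0.34286 = 7.833.
Required input speed = output speed × R = 50.5 × 7.833 = 395.56 rad/s.

396 rad/s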